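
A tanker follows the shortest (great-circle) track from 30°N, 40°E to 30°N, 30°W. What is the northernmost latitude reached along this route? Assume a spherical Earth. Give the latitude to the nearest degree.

The great circle lies in the plane with unit normal n̂ = (p₁ × p₂)/|p₁ × p₂|.
Here n̂_z ≈ -0.817; the vertex latitude is φ_max = arccos|n̂_z| ≈ 35.2°.
Check via Clairaut: cos φ_max = |cos φ₁| · sin C = cos(30.0°)·sin(70.7°) ≈ 0.817, again giving ≈ 35.2°.

≈ 35°N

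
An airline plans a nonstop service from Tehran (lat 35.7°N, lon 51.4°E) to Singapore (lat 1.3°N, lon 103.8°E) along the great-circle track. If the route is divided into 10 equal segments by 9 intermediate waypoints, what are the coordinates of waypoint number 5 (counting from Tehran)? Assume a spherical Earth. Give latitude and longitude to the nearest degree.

≈ lat 20°N, lon 81°E

Convert each endpoint to a unit vector on the sphere (x = cos φ cos λ, y = cos φ sin λ, z = sin φ).
The central angle between the endpoints is δ = arccos(p₁·p₂) ≈ 1.037 rad (59.4°).
Interpolate at f = 5/10 with slerp weights a = sin((1−f)δ)/sin δ ≈ 0.576, b = sin(fδ)/sin δ ≈ 0.576.
p = a·p₁ + b·p₂ ≈ (0.154, 0.924, 0.349); φ = arcsin(p_z) ≈ 20.43°, λ = atan2(p_y, p_x) ≈ 80.52°.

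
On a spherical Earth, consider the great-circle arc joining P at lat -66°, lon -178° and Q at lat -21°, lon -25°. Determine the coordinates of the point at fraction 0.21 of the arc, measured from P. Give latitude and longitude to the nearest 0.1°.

From cos δ = sin φ₁ sin φ₂ + cos φ₁ cos φ₂ cos Δλ, the central angle is δ ≈ 1.582 rad (90.6°).
Interpolate at f = 0.21 with slerp weights a = sin((1−f)δ)/sin δ ≈ 0.949, b = sin(fδ)/sin δ ≈ 0.326.
p = a·p₁ + b·p₂ ≈ (-0.110, -0.142, -0.984); φ = arcsin(p_z) ≈ -79.65°, λ = atan2(p_y, p_x) ≈ -127.68°.

≈ lat -79.7°, lon -127.7°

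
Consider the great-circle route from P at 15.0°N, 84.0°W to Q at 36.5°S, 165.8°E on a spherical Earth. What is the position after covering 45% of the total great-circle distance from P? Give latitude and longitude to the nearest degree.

≈ 15°S, 127°W

Convert each endpoint to a unit vector on the sphere (x = cos φ cos λ, y = cos φ sin λ, z = sin φ).
The central angle between the endpoints is δ = arccos(p₁·p₂) ≈ 2.007 rad (115.0°).
Interpolate at f = 0.45 with slerp weights a = sin((1−f)δ)/sin δ ≈ 0.985, b = sin(fδ)/sin δ ≈ 0.866.
p = a·p₁ + b·p₂ ≈ (-0.575, -0.775, -0.260); φ = arcsin(p_z) ≈ -15.09°, λ = atan2(p_y, p_x) ≈ -126.59°.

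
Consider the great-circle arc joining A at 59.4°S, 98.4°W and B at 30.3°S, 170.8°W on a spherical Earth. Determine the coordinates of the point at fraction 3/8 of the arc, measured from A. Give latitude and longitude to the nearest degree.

From cos δ = sin φ₁ sin φ₂ + cos φ₁ cos φ₂ cos Δλ, the central angle is δ ≈ 0.968 rad (55.4°).
Interpolate at f = 3/8 with slerp weights a = sin((1−f)δ)/sin δ ≈ 0.690, b = sin(fδ)/sin δ ≈ 0.431.
p = a·p₁ + b·p₂ ≈ (-0.419, -0.407, -0.812); φ = arcsin(p_z) ≈ -54.27°, λ = atan2(p_y, p_x) ≈ -135.80°.

≈ 54°S, 136°W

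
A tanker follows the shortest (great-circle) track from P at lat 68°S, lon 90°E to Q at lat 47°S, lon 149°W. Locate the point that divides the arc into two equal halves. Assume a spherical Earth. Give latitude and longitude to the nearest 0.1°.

Write both endpoints as unit vectors p₁, p₂ with components (cos φ cos λ, cos φ sin λ, sin φ).
The central angle between the endpoints is δ = arccos(p₁·p₂) ≈ 0.993 rad (56.9°).
Interpolate at f = 1/2 with slerp weights a = sin((1−f)δ)/sin δ ≈ 0.569, b = sin(fδ)/sin δ ≈ 0.569.
p = a·p₁ + b·p₂ ≈ (-0.332, 0.013, -0.943); φ = arcsin(p_z) ≈ -70.57°, λ = atan2(p_y, p_x) ≈ 177.71°.

≈ lat 70.6°S, lon 177.7°E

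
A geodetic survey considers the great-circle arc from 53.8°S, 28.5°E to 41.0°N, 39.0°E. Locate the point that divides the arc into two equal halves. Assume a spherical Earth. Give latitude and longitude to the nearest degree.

≈ 6°S, 34°E

Convert each endpoint to a unit vector on the sphere (x = cos φ cos λ, y = cos φ sin λ, z = sin φ).
The central angle between the endpoints is δ = arccos(p₁·p₂) ≈ 1.662 rad (95.2°).
Interpolate at f = 1/2 with slerp weights a = sin((1−f)δ)/sin δ ≈ 0.742, b = sin(fδ)/sin δ ≈ 0.742.
p = a·p₁ + b·p₂ ≈ (0.820, 0.561, -0.112); φ = arcsin(p_z) ≈ -6.43°, λ = atan2(p_y, p_x) ≈ 34.39°.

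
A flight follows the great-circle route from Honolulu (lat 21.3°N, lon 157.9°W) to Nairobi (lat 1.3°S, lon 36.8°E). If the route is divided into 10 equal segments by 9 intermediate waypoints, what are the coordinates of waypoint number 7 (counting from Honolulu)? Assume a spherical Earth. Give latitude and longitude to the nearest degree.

≈ lat 36°N, lon 67°E

Write both endpoints as unit vectors p₁, p₂ with components (cos φ cos λ, cos φ sin λ, sin φ).
The central angle between the endpoints is δ = arccos(p₁·p₂) ≈ 2.712 rad (155.4°).
Interpolate at f = 7/10 with slerp weights a = sin((1−f)δ)/sin δ ≈ 1.746, b = sin(fδ)/sin δ ≈ 2.274.
p = a·p₁ + b·p₂ ≈ (0.313, 0.750, 0.583); φ = arcsin(p_z) ≈ 35.63°, λ = atan2(p_y, p_x) ≈ 67.31°.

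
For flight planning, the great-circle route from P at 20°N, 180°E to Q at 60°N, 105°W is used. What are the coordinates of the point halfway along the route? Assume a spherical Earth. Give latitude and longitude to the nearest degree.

≈ 46°N, 156°W

Convert each endpoint to a unit vector on the sphere (x = cos φ cos λ, y = cos φ sin λ, z = sin φ).
The central angle between the endpoints is δ = arccos(p₁·p₂) ≈ 1.140 rad (65.3°).
Interpolate at f = 1/2 with slerp weights a = sin((1−f)δ)/sin δ ≈ 0.594, b = sin(fδ)/sin δ ≈ 0.594.
p = a·p₁ + b·p₂ ≈ (-0.635, -0.287, 0.717); φ = arcsin(p_z) ≈ 45.84°, λ = atan2(p_y, p_x) ≈ -155.69°.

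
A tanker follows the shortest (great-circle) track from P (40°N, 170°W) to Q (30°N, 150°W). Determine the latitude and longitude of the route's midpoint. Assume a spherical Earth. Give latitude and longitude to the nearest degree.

Convert each endpoint to a unit vector on the sphere (x = cos φ cos λ, y = cos φ sin λ, z = sin φ).
The central angle between the endpoints is δ = arccos(p₁·p₂) ≈ 0.334 rad (19.1°).
Interpolate at f = 1/2 with slerp weights a = sin((1−f)δ)/sin δ ≈ 0.507, b = sin(fδ)/sin δ ≈ 0.507.
p = a·p₁ + b·p₂ ≈ (-0.763, -0.287, 0.579); φ = arcsin(p_z) ≈ 35.41°, λ = atan2(p_y, p_x) ≈ -159.38°.

≈ (35°N, 159°W)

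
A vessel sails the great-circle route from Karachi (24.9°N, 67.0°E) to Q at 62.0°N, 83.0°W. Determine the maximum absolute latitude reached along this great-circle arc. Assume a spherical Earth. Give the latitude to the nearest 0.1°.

The great circle lies in the plane with unit normal n̂ = (p₁ × p₂)/|p₁ × p₂|.
Here n̂_z ≈ -0.213; the vertex latitude is φ_max = arccos|n̂_z| ≈ 77.7°.
Check via Clairaut: cos φ_max = |cos φ₁| · sin C = cos(24.9°)·sin(13.6°) ≈ 0.213, again giving ≈ 77.7°.

≈ 77.7°N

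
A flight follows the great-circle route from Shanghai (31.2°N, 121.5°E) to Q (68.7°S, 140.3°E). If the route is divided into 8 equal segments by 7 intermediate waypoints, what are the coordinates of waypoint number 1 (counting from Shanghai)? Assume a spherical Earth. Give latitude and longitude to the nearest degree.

Convert each endpoint to a unit vector on the sphere (x = cos φ cos λ, y = cos φ sin λ, z = sin φ).
The central angle between the endpoints is δ = arccos(p₁·p₂) ≈ 1.760 rad (100.9°).
Interpolate at f = 1/8 with slerp weights a = sin((1−f)δ)/sin δ ≈ 1.018, b = sin(fδ)/sin δ ≈ 0.222.
p = a·p₁ + b·p₂ ≈ (-0.517, 0.794, 0.320); φ = arcsin(p_z) ≈ 18.67°, λ = atan2(p_y, p_x) ≈ 123.07°.

≈ (19°N, 123°E)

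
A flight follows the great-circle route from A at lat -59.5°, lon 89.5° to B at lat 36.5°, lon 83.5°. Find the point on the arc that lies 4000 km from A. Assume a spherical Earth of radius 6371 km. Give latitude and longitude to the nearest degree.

≈ lat -24°, lon 86°

Write both endpoints as unit vectors p₁, p₂ with components (cos φ cos λ, cos φ sin λ, sin φ).
The central angle between the endpoints is δ = arccos(p₁·p₂) ≈ 1.678 rad (96.1°). The total great-circle distance is δ·R ≈ 1.678 × 6371 ≈ 10689 km, so the target fraction is f = 4000/10689 ≈ 0.374.
Interpolate at f ≈ 0.374 with slerp weights a = sin((1−f)δ)/sin δ ≈ 0.872, b = sin(fδ)/sin δ ≈ 0.591.
p = a·p₁ + b·p₂ ≈ (0.058, 0.915, -0.400); φ = arcsin(p_z) ≈ -23.59°, λ = atan2(p_y, p_x) ≈ 86.39°.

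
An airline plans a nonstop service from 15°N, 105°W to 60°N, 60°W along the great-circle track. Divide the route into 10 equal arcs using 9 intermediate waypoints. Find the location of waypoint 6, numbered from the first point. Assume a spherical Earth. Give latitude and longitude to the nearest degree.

Convert each endpoint to a unit vector on the sphere (x = cos φ cos λ, y = cos φ sin λ, z = sin φ).
The central angle between the endpoints is δ = arccos(p₁·p₂) ≈ 0.970 rad (55.6°).
Interpolate at f = 6/10 with slerp weights a = sin((1−f)δ)/sin δ ≈ 0.459, b = sin(fδ)/sin δ ≈ 0.666.
p = a·p₁ + b·p₂ ≈ (0.052, -0.716, 0.696); φ = arcsin(p_z) ≈ 44.09°, λ = atan2(p_y, p_x) ≈ -85.85°.

≈ 44°N, 86°W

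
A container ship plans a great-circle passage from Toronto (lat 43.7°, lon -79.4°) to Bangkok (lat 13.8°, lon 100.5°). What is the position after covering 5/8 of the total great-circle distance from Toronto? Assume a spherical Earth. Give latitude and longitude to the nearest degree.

Convert each endpoint to a unit vector on the sphere (x = cos φ cos λ, y = cos φ sin λ, z = sin φ).
The central angle between the endpoints is δ = arccos(p₁·p₂) ≈ 2.138 rad (122.5°).
Interpolate at f = 5/8 with slerp weights a = sin((1−f)δ)/sin δ ≈ 0.852, b = sin(fδ)/sin δ ≈ 1.153.
p = a·p₁ + b·p₂ ≈ (-0.091, 0.496, 0.864); φ = arcsin(p_z) ≈ 59.74°, λ = atan2(p_y, p_x) ≈ 100.38°.

≈ lat 60°, lon 100°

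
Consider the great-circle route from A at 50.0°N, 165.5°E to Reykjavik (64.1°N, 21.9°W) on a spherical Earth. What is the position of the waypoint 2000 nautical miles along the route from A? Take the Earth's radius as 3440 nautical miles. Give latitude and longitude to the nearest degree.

≈ 83°N, 178°W

From cos δ = sin φ₁ sin φ₂ + cos φ₁ cos φ₂ cos Δλ, the central angle is δ ≈ 1.148 rad (65.8°). The total great-circle distance is δ·R ≈ 1.148 × 3440 ≈ 3948 nmi, so the target fraction is f = 2000/3948 ≈ 0.507.
Interpolate at f ≈ 0.507 with slerp weights a = sin((1−f)δ)/sin δ ≈ 0.588, b = sin(fδ)/sin δ ≈ 0.602.
p = a·p₁ + b·p₂ ≈ (-0.122, -0.003, 0.993); φ = arcsin(p_z) ≈ 82.99°, λ = atan2(p_y, p_x) ≈ -178.38°.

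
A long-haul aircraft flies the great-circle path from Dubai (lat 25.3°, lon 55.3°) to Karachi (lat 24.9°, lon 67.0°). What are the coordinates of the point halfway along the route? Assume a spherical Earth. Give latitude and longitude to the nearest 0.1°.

Write both endpoints as unit vectors p₁, p₂ with components (cos φ cos λ, cos φ sin λ, sin φ).
The central angle between the endpoints is δ = arccos(p₁·p₂) ≈ 0.185 rad (10.6°).
Interpolate at f = 1/2 with slerp weights a = sin((1−f)δ)/sin δ ≈ 0.502, b = sin(fδ)/sin δ ≈ 0.502.
p = a·p₁ + b·p₂ ≈ (0.436, 0.793, 0.426); φ = arcsin(p_z) ≈ 25.22°, λ = atan2(p_y, p_x) ≈ 61.16°.

≈ lat 25.2°, lon 61.2°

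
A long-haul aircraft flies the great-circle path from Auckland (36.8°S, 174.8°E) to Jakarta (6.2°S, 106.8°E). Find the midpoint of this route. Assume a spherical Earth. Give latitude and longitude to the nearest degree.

≈ (25°S, 137°E)

Write both endpoints as unit vectors p₁, p₂ with components (cos φ cos λ, cos φ sin λ, sin φ).
The central angle between the endpoints is δ = arccos(p₁·p₂) ≈ 1.199 rad (68.7°).
Interpolate at f = 1/2 with slerp weights a = sin((1−f)δ)/sin δ ≈ 0.606, b = sin(fδ)/sin δ ≈ 0.606.
p = a·p₁ + b·p₂ ≈ (-0.657, 0.620, -0.428); φ = arcsin(p_z) ≈ -25.36°, λ = atan2(p_y, p_x) ≈ 136.64°.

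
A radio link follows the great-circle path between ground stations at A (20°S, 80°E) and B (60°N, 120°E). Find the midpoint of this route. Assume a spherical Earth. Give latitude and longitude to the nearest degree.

From cos δ = sin φ₁ sin φ₂ + cos φ₁ cos φ₂ cos Δλ, the central angle is δ ≈ 1.507 rad (86.3°).
Interpolate at f = 1/2 with slerp weights a = sin((1−f)δ)/sin δ ≈ 0.686, b = sin(fδ)/sin δ ≈ 0.686.
p = a·p₁ + b·p₂ ≈ (-0.060, 0.931, 0.359); φ = arcsin(p_z) ≈ 21.05°, λ = atan2(p_y, p_x) ≈ 93.66°.

≈ (21°N, 94°E)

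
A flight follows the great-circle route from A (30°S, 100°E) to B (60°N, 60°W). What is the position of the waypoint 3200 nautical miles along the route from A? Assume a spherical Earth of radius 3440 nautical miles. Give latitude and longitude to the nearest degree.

The haversine formula gives a central angle δ ≈ 2.568 rad (147.1°) between the endpoints. The total great-circle distance is δ·R ≈ 2.568 × 3440 ≈ 8834 nmi, so the target fraction is f = 3200/8834 ≈ 0.362.
Interpolate at f ≈ 0.362 with slerp weights a = sin((1−f)δ)/sin δ ≈ 1.838, b = sin(fδ)/sin δ ≈ 1.477.
p = a·p₁ + b·p₂ ≈ (0.093, 0.928, 0.360); φ = arcsin(p_z) ≈ 21.11°, λ = atan2(p_y, p_x) ≈ 84.29°.

≈ (21°N, 84°E)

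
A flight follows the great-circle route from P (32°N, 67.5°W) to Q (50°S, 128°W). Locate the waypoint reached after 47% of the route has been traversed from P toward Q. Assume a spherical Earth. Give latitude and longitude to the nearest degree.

Convert each endpoint to a unit vector on the sphere (x = cos φ cos λ, y = cos φ sin λ, z = sin φ).
The central angle between the endpoints is δ = arccos(p₁·p₂) ≈ 1.709 rad (97.9°).
Interpolate at f = 0.47 with slerp weights a = sin((1−f)δ)/sin δ ≈ 0.794, b = sin(fδ)/sin δ ≈ 0.726.
p = a·p₁ + b·p₂ ≈ (-0.030, -0.990, -0.136); φ = arcsin(p_z) ≈ -7.79°, λ = atan2(p_y, p_x) ≈ -91.72°.

≈ (8°S, 92°W)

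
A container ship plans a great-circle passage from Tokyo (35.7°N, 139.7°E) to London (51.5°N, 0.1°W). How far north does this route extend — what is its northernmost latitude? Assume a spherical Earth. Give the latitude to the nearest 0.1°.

≈ 70.9°N

The great circle lies in the plane with unit normal n̂ = (p₁ × p₂)/|p₁ × p₂|.
Here n̂_z ≈ -0.327; the vertex latitude is φ_max = arccos|n̂_z| ≈ 70.9°.
Check via Clairaut: cos φ_max = |cos φ₁| · sin C = cos(35.7°)·sin(23.8°) ≈ 0.327, again giving ≈ 70.9°.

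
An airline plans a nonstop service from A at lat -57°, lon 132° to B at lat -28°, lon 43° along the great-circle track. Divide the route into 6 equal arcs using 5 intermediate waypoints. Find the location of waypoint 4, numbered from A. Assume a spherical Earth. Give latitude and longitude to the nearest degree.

The haversine formula gives a central angle δ ≈ 1.157 rad (66.3°) between the endpoints.
Interpolate at f = 4/6 with slerp weights a = sin((1−f)δ)/sin δ ≈ 0.411, b = sin(fδ)/sin δ ≈ 0.761.
p = a·p₁ + b·p₂ ≈ (0.342, 0.625, -0.702); φ = arcsin(p_z) ≈ -44.59°, λ = atan2(p_y, p_x) ≈ 61.31°.

≈ lat -45°, lon 61°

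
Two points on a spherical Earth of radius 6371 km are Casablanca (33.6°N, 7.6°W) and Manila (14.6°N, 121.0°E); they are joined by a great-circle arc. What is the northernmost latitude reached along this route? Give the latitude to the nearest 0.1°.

The great circle lies in the plane with unit normal n̂ = (p₁ × p₂)/|p₁ × p₂|.
Here n̂_z ≈ +0.676; the vertex latitude is φ_max = arccos|n̂_z| ≈ 47.5°.

≈ 47.5°N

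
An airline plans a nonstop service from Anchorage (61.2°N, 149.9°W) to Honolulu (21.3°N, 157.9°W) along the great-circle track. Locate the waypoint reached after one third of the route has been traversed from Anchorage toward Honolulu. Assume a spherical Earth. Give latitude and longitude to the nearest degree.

The haversine formula gives a central angle δ ≈ 0.703 rad (40.3°) between the endpoints.
Interpolate at f = 1/3 with slerp weights a = sin((1−f)δ)/sin δ ≈ 0.699, b = sin(fδ)/sin δ ≈ 0.359.
p = a·p₁ + b·p₂ ≈ (-0.601, -0.295, 0.743); φ = arcsin(p_z) ≈ 47.96°, λ = atan2(p_y, p_x) ≈ -153.89°.

≈ 48°N, 154°W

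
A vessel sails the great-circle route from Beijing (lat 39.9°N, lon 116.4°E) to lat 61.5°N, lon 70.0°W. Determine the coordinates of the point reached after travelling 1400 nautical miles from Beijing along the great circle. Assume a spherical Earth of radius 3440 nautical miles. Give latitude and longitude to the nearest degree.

≈ lat 63°N, lon 119°E

Convert each endpoint to a unit vector on the sphere (x = cos φ cos λ, y = cos φ sin λ, z = sin φ).
The central angle between the endpoints is δ = arccos(p₁·p₂) ≈ 1.370 rad (78.5°). The total great-circle distance is δ·R ≈ 1.370 × 3440 ≈ 4711 nmi, so the target fraction is f = 1400/4711 ≈ 0.297.
Interpolate at f ≈ 0.297 with slerp weights a = sin((1−f)δ)/sin δ ≈ 0.838, b = sin(fδ)/sin δ ≈ 0.404.
p = a·p₁ + b·p₂ ≈ (-0.220, 0.394, 0.892); φ = arcsin(p_z) ≈ 63.16°, λ = atan2(p_y, p_x) ≈ 119.13°.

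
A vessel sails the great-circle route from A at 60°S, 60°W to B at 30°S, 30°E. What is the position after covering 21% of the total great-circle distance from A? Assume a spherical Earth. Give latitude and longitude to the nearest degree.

Write both endpoints as unit vectors p₁, p₂ with components (cos φ cos λ, cos φ sin λ, sin φ).
The central angle between the endpoints is δ = arccos(p₁·p₂) ≈ 1.123 rad (64.3°).
Interpolate at f = 0.21 with slerp weights a = sin((1−f)δ)/sin δ ≈ 0.860, b = sin(fδ)/sin δ ≈ 0.259.
p = a·p₁ + b·p₂ ≈ (0.409, -0.260, -0.874); φ = arcsin(p_z) ≈ -60.98°, λ = atan2(p_y, p_x) ≈ -32.44°.

≈ 61°S, 32°W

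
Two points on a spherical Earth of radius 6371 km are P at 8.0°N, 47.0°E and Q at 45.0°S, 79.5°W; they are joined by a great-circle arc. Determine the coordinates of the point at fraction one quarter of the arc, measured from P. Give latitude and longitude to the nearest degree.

Convert each endpoint to a unit vector on the sphere (x = cos φ cos λ, y = cos φ sin λ, z = sin φ).
The central angle between the endpoints is δ = arccos(p₁·p₂) ≈ 2.112 rad (121.0°).
Interpolate at f = 1/4 with slerp weights a = sin((1−f)δ)/sin δ ≈ 1.166, b = sin(fδ)/sin δ ≈ 0.588.
p = a·p₁ + b·p₂ ≈ (0.863, 0.436, -0.253); φ = arcsin(p_z) ≈ -14.67°, λ = atan2(p_y, p_x) ≈ 26.80°.

≈ 15°S, 27°E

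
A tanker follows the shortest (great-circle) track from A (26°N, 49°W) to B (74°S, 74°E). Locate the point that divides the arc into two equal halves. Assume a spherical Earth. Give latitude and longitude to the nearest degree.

≈ (34°S, 32°W)

From cos δ = sin φ₁ sin φ₂ + cos φ₁ cos φ₂ cos Δλ, the central angle is δ ≈ 2.161 rad (123.8°).
Interpolate at f = 1/2 with slerp weights a = sin((1−f)δ)/sin δ ≈ 1.062, b = sin(fδ)/sin δ ≈ 1.062.
p = a·p₁ + b·p₂ ≈ (0.707, -0.439, -0.555); φ = arcsin(p_z) ≈ -33.72°, λ = atan2(p_y, p_x) ≈ -31.84°.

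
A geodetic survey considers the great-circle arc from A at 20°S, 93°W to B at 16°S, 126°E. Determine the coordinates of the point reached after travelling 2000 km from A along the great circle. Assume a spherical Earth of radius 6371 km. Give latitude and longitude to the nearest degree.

≈ 31°S, 109°W

Convert each endpoint to a unit vector on the sphere (x = cos φ cos λ, y = cos φ sin λ, z = sin φ).
The central angle between the endpoints is δ = arccos(p₁·p₂) ≈ 2.224 rad (127.4°). The total great-circle distance is δ·R ≈ 2.224 × 6371 ≈ 14169 km, so the target fraction is f = 2000/14169 ≈ 0.141.
Interpolate at f ≈ 0.141 with slerp weights a = sin((1−f)δ)/sin δ ≈ 1.187, b = sin(fδ)/sin δ ≈ 0.389.
p = a·p₁ + b·p₂ ≈ (-0.278, -0.812, -0.513); φ = arcsin(p_z) ≈ -30.88°, λ = atan2(p_y, p_x) ≈ -108.91°.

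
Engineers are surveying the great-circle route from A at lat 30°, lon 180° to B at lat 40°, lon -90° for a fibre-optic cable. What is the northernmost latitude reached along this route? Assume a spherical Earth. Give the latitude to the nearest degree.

≈ 46°

The great circle lies in the plane with unit normal n̂ = (p₁ × p₂)/|p₁ × p₂|.
Here n̂_z ≈ +0.701; the vertex latitude is φ_max = arccos|n̂_z| ≈ 45.5°.
Check via Clairaut: cos φ_max = |cos φ₁| · sin C = cos(30.0°)·sin(54.0°) ≈ 0.701, again giving ≈ 45.5°.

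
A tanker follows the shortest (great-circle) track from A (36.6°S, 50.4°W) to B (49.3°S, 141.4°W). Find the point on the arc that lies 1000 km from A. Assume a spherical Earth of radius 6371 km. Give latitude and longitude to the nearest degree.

From cos δ = sin φ₁ sin φ₂ + cos φ₁ cos φ₂ cos Δλ, the central angle is δ ≈ 1.112 rad (63.7°). The total great-circle distance is δ·R ≈ 1.112 × 6371 ≈ 7084 km, so the target fraction is f = 1000/7084 ≈ 0.141.
Interpolate at f ≈ 0.141 with slerp weights a = sin((1−f)δ)/sin δ ≈ 0.910, b = sin(fδ)/sin δ ≈ 0.174.
p = a·p₁ + b·p₂ ≈ (0.377, -0.634, -0.675); φ = arcsin(p_z) ≈ -42.46°, λ = atan2(p_y, p_x) ≈ -59.26°.

≈ (42°S, 59°W)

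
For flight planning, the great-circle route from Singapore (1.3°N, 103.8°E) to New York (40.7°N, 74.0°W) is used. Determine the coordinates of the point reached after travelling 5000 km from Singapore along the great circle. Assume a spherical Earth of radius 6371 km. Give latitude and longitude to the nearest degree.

≈ 46°N, 101°E

The haversine formula gives a central angle δ ≈ 2.408 rad (138.0°) between the endpoints. The total great-circle distance is δ·R ≈ 2.408 × 6371 ≈ 15340 km, so the target fraction is f = 5000/15340 ≈ 0.326.
Interpolate at f ≈ 0.326 with slerp weights a = sin((1−f)δ)/sin δ ≈ 1.491, b = sin(fδ)/sin δ ≈ 1.055.
p = a·p₁ + b·p₂ ≈ (-0.135, 0.679, 0.722); φ = arcsin(p_z) ≈ 46.21°, λ = atan2(p_y, p_x) ≈ 101.26°.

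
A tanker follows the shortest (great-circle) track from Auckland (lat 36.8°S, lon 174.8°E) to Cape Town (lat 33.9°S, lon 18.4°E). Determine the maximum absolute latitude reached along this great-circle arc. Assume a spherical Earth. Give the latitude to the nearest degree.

The great circle lies in the plane with unit normal n̂ = (p₁ × p₂)/|p₁ × p₂|.
Here n̂_z ≈ -0.277; the vertex latitude is φ_max = arccos|n̂_z| ≈ 73.9°.
Check via Clairaut: cos φ_max = |cos φ₁| · sin C = cos(36.8°)·sin(159.8°) ≈ 0.277, again giving ≈ 73.9°.

≈ 74°S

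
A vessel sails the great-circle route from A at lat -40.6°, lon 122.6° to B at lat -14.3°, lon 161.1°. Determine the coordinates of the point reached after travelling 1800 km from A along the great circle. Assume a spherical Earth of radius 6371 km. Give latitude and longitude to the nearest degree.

Write both endpoints as unit vectors p₁, p₂ with components (cos φ cos λ, cos φ sin λ, sin φ).
The central angle between the endpoints is δ = arccos(p₁·p₂) ≈ 0.743 rad (42.6°). The total great-circle distance is δ·R ≈ 0.743 × 6371 ≈ 4733 km, so the target fraction is f = 1800/4733 ≈ 0.380.
Interpolate at f ≈ 0.380 with slerp weights a = sin((1−f)δ)/sin δ ≈ 0.657, b = sin(fδ)/sin δ ≈ 0.412.
p = a·p₁ + b·p₂ ≈ (-0.647, 0.549, -0.529); φ = arcsin(p_z) ≈ -31.95°, λ = atan2(p_y, p_x) ≈ 139.64°.

≈ lat -32°, lon 140°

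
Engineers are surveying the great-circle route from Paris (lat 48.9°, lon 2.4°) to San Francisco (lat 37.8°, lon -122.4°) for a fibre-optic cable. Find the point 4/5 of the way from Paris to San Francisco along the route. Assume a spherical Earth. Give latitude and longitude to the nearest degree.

≈ lat 51°, lon -109°

From cos δ = sin φ₁ sin φ₂ + cos φ₁ cos φ₂ cos Δλ, the central angle is δ ≈ 1.405 rad (80.5°).
Interpolate at f = 4/5 with slerp weights a = sin((1−f)δ)/sin δ ≈ 0.281, b = sin(fδ)/sin δ ≈ 0.914.
p = a·p₁ + b·p₂ ≈ (-0.202, -0.602, 0.772); φ = arcsin(p_z) ≈ 50.55°, λ = atan2(p_y, p_x) ≈ -108.58°.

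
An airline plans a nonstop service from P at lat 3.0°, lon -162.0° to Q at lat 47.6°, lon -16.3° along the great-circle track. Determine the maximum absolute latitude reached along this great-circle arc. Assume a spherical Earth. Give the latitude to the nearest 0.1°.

≈ 63.7°

The great circle lies in the plane with unit normal n̂ = (p₁ × p₂)/|p₁ × p₂|.
Here n̂_z ≈ +0.444; the vertex latitude is φ_max = arccos|n̂_z| ≈ 63.7°.
Check via Clairaut: cos φ_max = |cos φ₁| · sin C = cos(3.0°)·sin(26.4°) ≈ 0.444, again giving ≈ 63.7°.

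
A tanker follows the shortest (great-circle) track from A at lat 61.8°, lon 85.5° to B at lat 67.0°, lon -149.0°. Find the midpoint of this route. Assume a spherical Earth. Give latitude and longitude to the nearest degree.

≈ lat 77°, lon 138°

Convert each endpoint to a unit vector on the sphere (x = cos φ cos λ, y = cos φ sin λ, z = sin φ).
The central angle between the endpoints is δ = arccos(p₁·p₂) ≈ 0.790 rad (45.2°).
Interpolate at f = 1/2 with slerp weights a = sin((1−f)δ)/sin δ ≈ 0.542, b = sin(fδ)/sin δ ≈ 0.542.
p = a·p₁ + b·p₂ ≈ (-0.161, 0.146, 0.976); φ = arcsin(p_z) ≈ 77.43°, λ = atan2(p_y, p_x) ≈ 137.82°.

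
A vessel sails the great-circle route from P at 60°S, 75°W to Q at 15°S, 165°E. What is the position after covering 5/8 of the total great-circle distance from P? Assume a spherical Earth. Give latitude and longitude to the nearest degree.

Convert each endpoint to a unit vector on the sphere (x = cos φ cos λ, y = cos φ sin λ, z = sin φ).
The central angle between the endpoints is δ = arccos(p₁·p₂) ≈ 1.588 rad (91.0°).
Interpolate at f = 5/8 with slerp weights a = sin((1−f)δ)/sin δ ≈ 0.561, b = sin(fδ)/sin δ ≈ 0.838.
p = a·p₁ + b·p₂ ≈ (-0.709, -0.062, -0.703); φ = arcsin(p_z) ≈ -44.64°, λ = atan2(p_y, p_x) ≈ -175.04°.

≈ 45°S, 175°W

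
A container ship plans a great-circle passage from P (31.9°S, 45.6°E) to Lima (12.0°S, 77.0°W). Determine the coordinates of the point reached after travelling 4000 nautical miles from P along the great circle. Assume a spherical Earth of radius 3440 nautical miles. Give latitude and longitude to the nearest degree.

Write both endpoints as unit vectors p₁, p₂ with components (cos φ cos λ, cos φ sin λ, sin φ).
The central angle between the endpoints is δ = arccos(p₁·p₂) ≈ 1.915 rad (109.7°). The total great-circle distance is δ·R ≈ 1.915 × 3440 ≈ 6588 nmi, so the target fraction is f = 4000/6588 ≈ 0.607.
Interpolate at f ≈ 0.607 with slerp weights a = sin((1−f)δ)/sin δ ≈ 0.726, b = sin(fδ)/sin δ ≈ 0.975.
p = a·p₁ + b·p₂ ≈ (0.646, -0.489, -0.586); φ = arcsin(p_z) ≈ -35.90°, λ = atan2(p_y, p_x) ≈ -37.14°.

≈ (36°S, 37°W)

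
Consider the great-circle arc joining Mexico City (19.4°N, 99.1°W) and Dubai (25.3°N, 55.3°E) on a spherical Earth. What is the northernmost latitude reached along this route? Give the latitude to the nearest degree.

The great circle lies in the plane with unit normal n̂ = (p₁ × p₂)/|p₁ × p₂|.
Here n̂_z ≈ +0.473; the vertex latitude is φ_max = arccos|n̂_z| ≈ 61.8°.

≈ 62°N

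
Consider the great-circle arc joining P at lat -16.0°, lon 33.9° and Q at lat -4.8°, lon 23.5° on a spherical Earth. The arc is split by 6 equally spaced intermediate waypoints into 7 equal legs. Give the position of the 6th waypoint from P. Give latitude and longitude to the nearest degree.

≈ lat -6°, lon 25°

From cos δ = sin φ₁ sin φ₂ + cos φ₁ cos φ₂ cos Δλ, the central angle is δ ≈ 0.265 rad (15.2°).
Interpolate at f = 6/7 with slerp weights a = sin((1−f)δ)/sin δ ≈ 0.145, b = sin(fδ)/sin δ ≈ 0.860.
p = a·p₁ + b·p₂ ≈ (0.901, 0.419, -0.112); φ = arcsin(p_z) ≈ -6.42°, λ = atan2(p_y, p_x) ≈ 24.95°.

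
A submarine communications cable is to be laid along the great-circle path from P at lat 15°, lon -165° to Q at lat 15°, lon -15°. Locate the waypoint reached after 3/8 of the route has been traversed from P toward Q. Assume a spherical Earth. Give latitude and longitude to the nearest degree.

≈ lat 43°, lon -114°

The haversine formula gives a central angle δ ≈ 2.405 rad (137.8°) between the endpoints.
Interpolate at f = 3/8 with slerp weights a = sin((1−f)δ)/sin δ ≈ 1.486, b = sin(fδ)/sin δ ≈ 1.168.
p = a·p₁ + b·p₂ ≈ (-0.296, -0.664, 0.687); φ = arcsin(p_z) ≈ 43.39°, λ = atan2(p_y, p_x) ≈ -114.05°.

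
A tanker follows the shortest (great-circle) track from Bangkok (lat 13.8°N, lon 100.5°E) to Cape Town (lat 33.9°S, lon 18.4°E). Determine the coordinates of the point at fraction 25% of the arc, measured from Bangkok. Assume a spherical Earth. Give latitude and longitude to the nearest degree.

≈ lat 0°N, lon 82°E

The haversine formula gives a central angle δ ≈ 1.593 rad (91.3°) between the endpoints.
Interpolate at f = 0.25 with slerp weights a = sin((1−f)δ)/sin δ ≈ 0.930, b = sin(fδ)/sin δ ≈ 0.388.
p = a·p₁ + b·p₂ ≈ (0.141, 0.990, 0.006); φ = arcsin(p_z) ≈ 0.32°, λ = atan2(p_y, p_x) ≈ 81.90°.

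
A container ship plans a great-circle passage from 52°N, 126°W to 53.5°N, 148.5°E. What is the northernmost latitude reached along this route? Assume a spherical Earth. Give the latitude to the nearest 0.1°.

The great circle lies in the plane with unit normal n̂ = (p₁ × p₂)/|p₁ × p₂|.
Here n̂_z ≈ -0.487; the vertex latitude is φ_max = arccos|n̂_z| ≈ 60.8°.

≈ 60.8°N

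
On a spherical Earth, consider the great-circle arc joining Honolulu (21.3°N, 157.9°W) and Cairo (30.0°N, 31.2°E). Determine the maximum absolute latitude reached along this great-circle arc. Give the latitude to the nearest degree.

≈ 81°N

The great circle lies in the plane with unit normal n̂ = (p₁ × p₂)/|p₁ × p₂|.
Here n̂_z ≈ -0.162; the vertex latitude is φ_max = arccos|n̂_z| ≈ 80.7°.
Check via Clairaut: cos φ_max = |cos φ₁| · sin C = cos(21.3°)·sin(10.0°) ≈ 0.162, again giving ≈ 80.7°.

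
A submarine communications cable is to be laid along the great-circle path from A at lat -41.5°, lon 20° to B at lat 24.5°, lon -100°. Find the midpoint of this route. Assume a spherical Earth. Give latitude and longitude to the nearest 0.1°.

≈ lat -16.4°, lon -49.5°

Convert each endpoint to a unit vector on the sphere (x = cos φ cos λ, y = cos φ sin λ, z = sin φ).
The central angle between the endpoints is δ = arccos(p₁·p₂) ≈ 2.234 rad (128.0°).
Interpolate at f = 1/2 with slerp weights a = sin((1−f)δ)/sin δ ≈ 1.140, b = sin(fδ)/sin δ ≈ 1.140.
p = a·p₁ + b·p₂ ≈ (0.622, -0.730, -0.283); φ = arcsin(p_z) ≈ -16.42°, λ = atan2(p_y, p_x) ≈ -49.54°.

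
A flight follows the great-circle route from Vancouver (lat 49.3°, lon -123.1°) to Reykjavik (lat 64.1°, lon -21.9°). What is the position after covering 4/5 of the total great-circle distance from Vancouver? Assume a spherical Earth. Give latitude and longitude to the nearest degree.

Convert each endpoint to a unit vector on the sphere (x = cos φ cos λ, y = cos φ sin λ, z = sin φ).
The central angle between the endpoints is δ = arccos(p₁·p₂) ≈ 0.894 rad (51.2°).
Interpolate at f = 4/5 with slerp weights a = sin((1−f)δ)/sin δ ≈ 0.228, b = sin(fδ)/sin δ ≈ 0.841.
p = a·p₁ + b·p₂ ≈ (0.260, -0.262, 0.930); φ = arcsin(p_z) ≈ 68.37°, λ = atan2(p_y, p_x) ≈ -45.22°.

≈ lat 68°, lon -45°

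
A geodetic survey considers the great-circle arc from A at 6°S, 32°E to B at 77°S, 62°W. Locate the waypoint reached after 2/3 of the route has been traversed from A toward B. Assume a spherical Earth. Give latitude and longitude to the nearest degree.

≈ 60°S, 10°E

The haversine formula gives a central angle δ ≈ 1.484 rad (85.1°) between the endpoints.
Interpolate at f = 2/3 with slerp weights a = sin((1−f)δ)/sin δ ≈ 0.477, b = sin(fδ)/sin δ ≈ 0.839.
p = a·p₁ + b·p₂ ≈ (0.491, 0.085, -0.867); φ = arcsin(p_z) ≈ -60.14°, λ = atan2(p_y, p_x) ≈ 9.78°.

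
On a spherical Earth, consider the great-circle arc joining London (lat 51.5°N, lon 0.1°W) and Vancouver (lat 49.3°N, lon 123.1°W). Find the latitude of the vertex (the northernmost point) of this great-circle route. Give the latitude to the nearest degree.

The great circle lies in the plane with unit normal n̂ = (p₁ × p₂)/|p₁ × p₂|.
Here n̂_z ≈ -0.367; the vertex latitude is φ_max = arccos|n̂_z| ≈ 68.5°.
Check via Clairaut: cos φ_max = |cos φ₁| · sin C = cos(51.5°)·sin(36.1°) ≈ 0.367, again giving ≈ 68.5°.

≈ 68°N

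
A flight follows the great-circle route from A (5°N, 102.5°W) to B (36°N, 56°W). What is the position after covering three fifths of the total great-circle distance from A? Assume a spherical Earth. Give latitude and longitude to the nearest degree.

Convert each endpoint to a unit vector on the sphere (x = cos φ cos λ, y = cos φ sin λ, z = sin φ).
The central angle between the endpoints is δ = arccos(p₁·p₂) ≈ 0.920 rad (52.7°).
Interpolate at f = 3/5 with slerp weights a = sin((1−f)δ)/sin δ ≈ 0.452, b = sin(fδ)/sin δ ≈ 0.659.
p = a·p₁ + b·p₂ ≈ (0.201, -0.882, 0.427); φ = arcsin(p_z) ≈ 25.26°, λ = atan2(p_y, p_x) ≈ -77.18°.

≈ (25°N, 77°W)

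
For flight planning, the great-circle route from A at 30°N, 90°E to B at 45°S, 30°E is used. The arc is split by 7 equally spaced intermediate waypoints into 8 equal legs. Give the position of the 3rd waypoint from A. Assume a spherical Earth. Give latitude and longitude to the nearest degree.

≈ 1°N, 70°E

Write both endpoints as unit vectors p₁, p₂ with components (cos φ cos λ, cos φ sin λ, sin φ).
The central angle between the endpoints is δ = arccos(p₁·p₂) ≈ 1.618 rad (92.7°).
Interpolate at f = 3/8 with slerp weights a = sin((1−f)δ)/sin δ ≈ 0.849, b = sin(fδ)/sin δ ≈ 0.571.
p = a·p₁ + b·p₂ ≈ (0.350, 0.937, 0.021); φ = arcsin(p_z) ≈ 1.18°, λ = atan2(p_y, p_x) ≈ 69.53°.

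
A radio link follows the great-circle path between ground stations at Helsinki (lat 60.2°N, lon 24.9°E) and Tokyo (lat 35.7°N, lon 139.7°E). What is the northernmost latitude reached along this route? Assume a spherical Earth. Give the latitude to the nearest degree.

The great circle lies in the plane with unit normal n̂ = (p₁ × p₂)/|p₁ × p₂|.
Here n̂_z ≈ +0.389; the vertex latitude is φ_max = arccos|n̂_z| ≈ 67.1°.
Check via Clairaut: cos φ_max = |cos φ₁| · sin C = cos(60.2°)·sin(51.5°) ≈ 0.389, again giving ≈ 67.1°.

≈ 67°N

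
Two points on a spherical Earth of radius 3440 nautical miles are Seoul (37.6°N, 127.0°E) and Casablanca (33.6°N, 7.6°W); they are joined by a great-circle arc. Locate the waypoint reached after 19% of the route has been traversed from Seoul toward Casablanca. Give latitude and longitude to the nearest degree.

≈ 51°N, 109°E

Convert each endpoint to a unit vector on the sphere (x = cos φ cos λ, y = cos φ sin λ, z = sin φ).
The central angle between the endpoints is δ = arccos(p₁·p₂) ≈ 1.697 rad (97.2°).
Interpolate at f = 0.19 with slerp weights a = sin((1−f)δ)/sin δ ≈ 0.989, b = sin(fδ)/sin δ ≈ 0.319.
p = a·p₁ + b·p₂ ≈ (-0.208, 0.590, 0.780); φ = arcsin(p_z) ≈ 51.26°, λ = atan2(p_y, p_x) ≈ 109.38°.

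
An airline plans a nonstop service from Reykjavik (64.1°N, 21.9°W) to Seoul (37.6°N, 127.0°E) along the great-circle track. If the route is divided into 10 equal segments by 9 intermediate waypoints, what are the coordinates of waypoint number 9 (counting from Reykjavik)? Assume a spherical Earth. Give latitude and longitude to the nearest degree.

≈ 45°N, 125°E

From cos δ = sin φ₁ sin φ₂ + cos φ₁ cos φ₂ cos Δλ, the central angle is δ ≈ 1.316 rad (75.4°).
Interpolate at f = 9/10 with slerp weights a = sin((1−f)δ)/sin δ ≈ 0.136, b = sin(fδ)/sin δ ≈ 0.957.
p = a·p₁ + b·p₂ ≈ (-0.401, 0.584, 0.706); φ = arcsin(p_z) ≈ 44.91°, λ = atan2(p_y, p_x) ≈ 124.52°.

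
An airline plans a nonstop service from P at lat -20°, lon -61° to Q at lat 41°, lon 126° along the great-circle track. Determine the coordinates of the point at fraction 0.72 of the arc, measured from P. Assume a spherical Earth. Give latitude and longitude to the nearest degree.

Convert each endpoint to a unit vector on the sphere (x = cos φ cos λ, y = cos φ sin λ, z = sin φ).
The central angle between the endpoints is δ = arccos(p₁·p₂) ≈ 2.761 rad (158.2°).
Interpolate at f = 0.72 with slerp weights a = sin((1−f)δ)/sin δ ≈ 1.878, b = sin(fδ)/sin δ ≈ 2.459.
p = a·p₁ + b·p₂ ≈ (-0.235, -0.042, 0.971); φ = arcsin(p_z) ≈ 76.17°, λ = atan2(p_y, p_x) ≈ -169.90°.

≈ lat 76°, lon -170°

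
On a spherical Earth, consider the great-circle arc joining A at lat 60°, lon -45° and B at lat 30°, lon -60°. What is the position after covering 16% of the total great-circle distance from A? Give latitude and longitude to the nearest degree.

Convert each endpoint to a unit vector on the sphere (x = cos φ cos λ, y = cos φ sin λ, z = sin φ).
The central angle between the endpoints is δ = arccos(p₁·p₂) ≈ 0.552 rad (31.6°).
Interpolate at f = 0.16 with slerp weights a = sin((1−f)δ)/sin δ ≈ 0.853, b = sin(fδ)/sin δ ≈ 0.168.
p = a·p₁ + b·p₂ ≈ (0.374, -0.428, 0.823); φ = arcsin(p_z) ≈ 55.36°, λ = atan2(p_y, p_x) ≈ -48.80°.

≈ lat 55°, lon -49°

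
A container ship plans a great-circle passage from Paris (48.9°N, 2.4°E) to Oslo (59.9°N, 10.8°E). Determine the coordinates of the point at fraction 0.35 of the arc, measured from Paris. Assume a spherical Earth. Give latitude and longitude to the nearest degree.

From cos δ = sin φ₁ sin φ₂ + cos φ₁ cos φ₂ cos Δλ, the central angle is δ ≈ 0.210 rad (12.0°).
Interpolate at f = 0.35 with slerp weights a = sin((1−f)δ)/sin δ ≈ 0.653, b = sin(fδ)/sin δ ≈ 0.352.
p = a·p₁ + b·p₂ ≈ (0.602, 0.051, 0.797); φ = arcsin(p_z) ≈ 52.81°, λ = atan2(p_y, p_x) ≈ 4.85°.

≈ 53°N, 5°E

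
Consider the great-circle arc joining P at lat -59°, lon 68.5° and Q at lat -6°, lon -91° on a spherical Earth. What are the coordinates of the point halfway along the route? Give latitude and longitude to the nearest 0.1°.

Convert each endpoint to a unit vector on the sphere (x = cos φ cos λ, y = cos φ sin λ, z = sin φ).
The central angle between the endpoints is δ = arccos(p₁·p₂) ≈ 1.972 rad (113.0°).
Interpolate at f = 1/2 with slerp weights a = sin((1−f)δ)/sin δ ≈ 0.905, b = sin(fδ)/sin δ ≈ 0.905.
p = a·p₁ + b·p₂ ≈ (0.155, -0.466, -0.871); φ = arcsin(p_z) ≈ -60.55°, λ = atan2(p_y, p_x) ≈ -71.60°.

≈ lat -60.6°, lon -71.6°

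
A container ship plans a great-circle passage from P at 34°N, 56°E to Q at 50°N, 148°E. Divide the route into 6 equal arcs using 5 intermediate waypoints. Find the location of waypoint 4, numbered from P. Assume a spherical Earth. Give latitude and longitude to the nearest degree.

Write both endpoints as unit vectors p₁, p₂ with components (cos φ cos λ, cos φ sin λ, sin φ).
The central angle between the endpoints is δ = arccos(p₁·p₂) ≈ 1.149 rad (65.8°).
Interpolate at f = 4/6 with slerp weights a = sin((1−f)δ)/sin δ ≈ 0.410, b = sin(fδ)/sin δ ≈ 0.760.
p = a·p₁ + b·p₂ ≈ (-0.224, 0.540, 0.811); φ = arcsin(p_z) ≈ 54.20°, λ = atan2(p_y, p_x) ≈ 112.55°.

≈ 54°N, 113°E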